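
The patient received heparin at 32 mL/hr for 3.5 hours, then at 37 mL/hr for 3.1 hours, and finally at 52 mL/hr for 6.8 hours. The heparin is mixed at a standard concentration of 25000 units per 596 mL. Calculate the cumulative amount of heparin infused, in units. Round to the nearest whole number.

Concentration = 25000 units ÷ 596 mL = 41.94631 units/mL
Stage 1: 32 mL/hr × 3.5 hr = 112 mL → 112 mL × 41.94631 units/mL = 4697.987 units
Stage 2: 37 mL/hr × 3.1 hr = 114.7 mL → 114.7 mL × 41.94631 units/mL = 4811.242 units
Stage 3: 52 mL/hr × 6.8 hr = 353.6 mL → 353.6 mL × 41.94631 units/mL = 14832.21 units
Total = 4697.987 + 4811.242 + 14832.21 = 24341.44 units

24341 units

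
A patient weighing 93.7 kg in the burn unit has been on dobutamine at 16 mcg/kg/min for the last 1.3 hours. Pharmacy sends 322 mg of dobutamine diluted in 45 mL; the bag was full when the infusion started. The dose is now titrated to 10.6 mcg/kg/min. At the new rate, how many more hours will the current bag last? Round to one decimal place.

Initial rate:
Dose = 16 mcg/kg/min × 93.7 kg = 1499.2 mcg/min
1499.2 mcg/min × 60 min/hr = 89952 mcg/hr
Concentration = 322 mg ÷ 45 mL = 7.155556 mg/mL = 7155.556 mcg/mL
Rate = 89952 mcg/hr ÷ 7155.556 mcg/mL = 12.57093 mL/hr
Volume infused so far = 12.57093 mL/hr × 1.3 hr = 16.34221 mL
Volume remaining = 45 − 16.34221 = 28.65779 mL
New rate:
Dose = 10.6 mcg/kg/min × 93.7 kg = 993.22 mcg/min
993.22 mcg/min × 60 min/hr = 59593.2 mcg/hr
Rate = 59593.2 mcg/hr ÷ 7155.556 mcg/mL = 8.328242 mL/hr
Time remaining = 28.65779 mL ÷ 8.328242 mL/hr = 3.441037 hr

3.4 hours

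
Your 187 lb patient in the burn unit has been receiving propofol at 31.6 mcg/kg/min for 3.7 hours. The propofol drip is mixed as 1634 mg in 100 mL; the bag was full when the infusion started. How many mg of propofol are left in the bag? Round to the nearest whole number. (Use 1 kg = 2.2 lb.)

Weight = 187 lb ÷ 2.2 lb/kg = 85 kg
Dose = 31.6 mcg/kg/min × 85 kg = 2686 mcg/min
2686 mcg/min × 60 min/hr = 161160 mcg/hr
Concentration = 1634 mg ÷ 100 mL = 16.34 mg/mL = 16340 mcg/mL
Rate = 161160 mcg/hr ÷ 16340 mcg/mL = 9.862913 mL/hr
Volume infused = 9.862913 mL/hr × 3.7 hr = 36.49278 mL
Volume remaining = 100 − 36.49278 = 63.50722 mL
Drug remaining = 63.50722 mL × 16340 mcg/mL = 1037708 mcg = 1037.708 mg

1038 mg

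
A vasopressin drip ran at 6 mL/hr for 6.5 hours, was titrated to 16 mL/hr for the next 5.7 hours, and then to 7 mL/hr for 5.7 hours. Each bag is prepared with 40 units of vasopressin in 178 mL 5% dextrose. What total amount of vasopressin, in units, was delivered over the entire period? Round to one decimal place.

Concentration = 40 units ÷ 178 mL = 0.2247191 units/mL
Stage 1: 6 mL/hr × 6.5 hr = 39 mL → 39 mL × 0.2247191 units/mL = 8.764045 units
Stage 2: 16 mL/hr × 5.7 hr = 91.2 mL → 91.2 mL × 0.2247191 units/mL = 20.49438 units
Stage 3: 7 mL/hr × 5.7 hr = 39.9 mL → 39.9 mL × 0.2247191 units/mL = 8.966292 units
Total = 8.764045 + 20.49438 + 8.966292 = 38.22472 units

38.2 units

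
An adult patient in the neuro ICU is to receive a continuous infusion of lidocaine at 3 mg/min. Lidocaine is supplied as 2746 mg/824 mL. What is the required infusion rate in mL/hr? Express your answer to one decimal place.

54.0 mL/hr

3 mg/min × 60 min/hr = 180 mg/hr
Concentration = 2746 mg ÷ 824 mL = 3.332524 mg/mL
Rate = 180 mg/hr ÷ 3.332524 mg/mL = 54.01311 mL/hr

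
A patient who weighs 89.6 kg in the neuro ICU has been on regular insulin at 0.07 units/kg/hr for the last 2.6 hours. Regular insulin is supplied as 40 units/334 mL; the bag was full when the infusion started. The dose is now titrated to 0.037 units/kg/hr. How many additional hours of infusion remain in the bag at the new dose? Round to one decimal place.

Initial rate:
Dose = 0.07 units/kg/hr × 89.6 kg = 6.272 units/hr
Concentration = 40 units ÷ 334 mL = 0.1197605 units/mL
Rate = 6.272 units/hr ÷ 0.1197605 units/mL = 52.3712 mL/hr
Volume infused so far = 52.3712 mL/hr × 2.6 hr = 136.1651 mL
Volume remaining = 334 − 136.1651 = 197.8349 mL
New rate:
Dose = 0.037 units/kg/hr × 89.6 kg = 3.3152 units/hr
Rate = 3.3152 units/hr ÷ 0.1197605 units/mL = 27.68192 mL/hr
Time remaining = 197.8349 mL ÷ 27.68192 mL/hr = 7.146718 hr

7.1 hours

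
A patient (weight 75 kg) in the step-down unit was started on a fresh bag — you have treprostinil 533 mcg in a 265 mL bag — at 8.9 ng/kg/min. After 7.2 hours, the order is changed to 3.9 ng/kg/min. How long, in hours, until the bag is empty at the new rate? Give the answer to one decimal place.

13.9 hours

Initial rate:
Dose = 8.9 ng/kg/min × 75 kg = 667.5 ng/min
667.5 ng/min × 60 min/hr = 40050 ng/hr
Concentration = 533 mcg ÷ 265 mL = 2.011321 mcg/mL = 2011.321 ng/mL
Rate = 40050 ng/hr ÷ 2011.321 ng/mL = 19.91229 mL/hr
Volume infused so far = 19.91229 mL/hr × 7.2 hr = 143.3685 mL
Volume remaining = 265 − 143.3685 = 121.6315 mL
New rate:
Dose = 3.9 ng/kg/min × 75 kg = 292.5 ng/min
292.5 ng/min × 60 min/hr = 17550 ng/hr
Rate = 17550 ng/hr ÷ 2011.321 ng/mL = 8.72561 mL/hr
Time remaining = 121.6315 mL ÷ 8.72561 mL/hr = 13.9396 hr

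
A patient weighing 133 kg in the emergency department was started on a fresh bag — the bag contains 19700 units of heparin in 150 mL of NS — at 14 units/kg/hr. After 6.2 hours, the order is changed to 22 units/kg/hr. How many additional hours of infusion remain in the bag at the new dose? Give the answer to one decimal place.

Initial rate:
Dose = 14 units/kg/hr × 133 kg = 1862 units/hr
Concentration = 19700 units ÷ 150 mL = 131.3333 units/mL
Rate = 1862 units/hr ÷ 131.3333 units/mL = 14.17766 mL/hr
Volume infused so far = 14.17766 mL/hr × 6.2 hr = 87.90152 mL
Volume remaining = 150 − 87.90152 = 62.09848 mL
New rate:
Dose = 22 units/kg/hr × 133 kg = 2926 units/hr
Rate = 2926 units/hr ÷ 131.3333 units/mL = 22.27919 mL/hr
Time remaining = 62.09848 mL ÷ 22.27919 mL/hr = 2.787286 hr

2.8 hours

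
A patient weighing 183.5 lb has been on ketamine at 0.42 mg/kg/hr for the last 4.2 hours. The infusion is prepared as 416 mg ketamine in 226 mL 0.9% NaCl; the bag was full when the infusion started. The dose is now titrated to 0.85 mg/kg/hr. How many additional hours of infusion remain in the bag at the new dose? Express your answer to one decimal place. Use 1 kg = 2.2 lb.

Initial rate:
Weight = 183.5 lb ÷ 2.2 lb/kg = 83.40909 kg
Dose = 0.42 mg/kg/hr × 83.40909 kg = 35.03182 mg/hr
Concentration = 416 mg ÷ 226 mL = 1.840708 mg/mL
Rate = 35.03182 mg/hr ÷ 1.840708 mg/mL = 19.03171 mL/hr
Volume infused so far = 19.03171 mL/hr × 4.2 hr = 79.93318 mL
Volume remaining = 226 − 79.93318 = 146.0668 mL
New rate:
Dose = 0.85 mg/kg/hr × 83.40909 kg = 70.89773 mg/hr
Rate = 70.89773 mg/hr ÷ 1.840708 mg/mL = 38.51655 mL/hr
Time remaining = 146.0668 mL ÷ 38.51655 mL/hr = 3.792313 hr

3.8 hours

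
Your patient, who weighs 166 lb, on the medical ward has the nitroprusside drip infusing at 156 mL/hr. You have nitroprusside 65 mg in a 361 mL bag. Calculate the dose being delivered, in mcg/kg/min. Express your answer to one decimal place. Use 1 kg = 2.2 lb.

Weight = 166 lb ÷ 2.2 lb/kg = 75.45455 kg
Concentration = 65 mg ÷ 361 mL = 0.1800554 mg/mL = 180.0554 mcg/mL
Drug rate = 156 mL/hr × 180.0554 mcg/mL = 28088.64 mcg/hr
28088.64 mcg/hr ÷ 60 min/hr = 468.144 mcg/min
468.144 mcg/min ÷ 75.45455 kg = 6.204319 mcg/kg/min

6.2 mcg/kg/min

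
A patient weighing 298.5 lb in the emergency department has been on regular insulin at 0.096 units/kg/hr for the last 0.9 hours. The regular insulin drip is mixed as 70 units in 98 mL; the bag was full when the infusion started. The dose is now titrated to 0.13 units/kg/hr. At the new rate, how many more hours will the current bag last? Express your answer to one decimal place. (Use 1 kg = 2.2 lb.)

3.3 hours

Initial rate:
Weight = 298.5 lb ÷ 2.2 lb/kg = 135.6818 kg
Dose = 0.096 units/kg/hr × 135.6818 kg = 13.02545 units/hr
Concentration = 70 units ÷ 98 mL = 0.7142857 units/mL
Rate = 13.02545 units/hr ÷ 0.7142857 units/mL = 18.23564 mL/hr
Volume infused so far = 18.23564 mL/hr × 0.9 hr = 16.41207 mL
Volume remaining = 98 − 16.41207 = 81.58793 mL
New rate:
Dose = 0.13 units/kg/hr × 135.6818 kg = 17.63864 units/hr
Rate = 17.63864 units/hr ÷ 0.7142857 units/mL = 24.69409 mL/hr
Time remaining = 81.58793 mL ÷ 24.69409 mL/hr = 3.303945 hr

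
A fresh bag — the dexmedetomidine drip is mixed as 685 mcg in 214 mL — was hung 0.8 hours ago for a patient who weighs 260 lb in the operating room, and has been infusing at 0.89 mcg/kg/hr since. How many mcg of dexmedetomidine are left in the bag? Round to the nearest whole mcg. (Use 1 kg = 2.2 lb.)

Weight = 260 lb ÷ 2.2 lb/kg = 118.1818 kg
Dose = 0.89 mcg/kg/hr × 118.1818 kg = 105.1818 mcg/hr
Concentration = 685 mcg ÷ 214 mL = 3.200935 mcg/mL
Rate = 105.1818 mcg/hr ÷ 3.200935 mcg/mL = 32.85972 mL/hr
Volume infused = 32.85972 mL/hr × 0.8 hr = 26.28778 mL
Volume remaining = 214 − 26.28778 = 187.7122 mL
Drug remaining = 187.7122 mL × 3.200935 mcg/mL = 600.8545 mcg

601 mcg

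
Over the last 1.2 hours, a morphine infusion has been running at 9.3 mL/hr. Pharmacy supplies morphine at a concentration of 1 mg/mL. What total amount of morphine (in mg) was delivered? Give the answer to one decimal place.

Drug rate = 9.3 mL/hr × 1 mg/mL = 9.3 mg/hr
Total = 9.3 mg/hr × 1.2 hr = 11.16 mg

11.2 mg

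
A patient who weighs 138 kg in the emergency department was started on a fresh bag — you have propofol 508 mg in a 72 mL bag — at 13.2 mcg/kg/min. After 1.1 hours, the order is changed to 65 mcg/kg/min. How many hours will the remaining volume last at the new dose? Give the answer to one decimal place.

Initial rate:
Dose = 13.2 mcg/kg/min × 138 kg = 1821.6 mcg/min
1821.6 mcg/min × 60 min/hr = 109296 mcg/hr
Concentration = 508 mg ÷ 72 mL = 7.055556 mg/mL = 7055.556 mcg/mL
Rate = 109296 mcg/hr ÷ 7055.556 mcg/mL = 15.49077 mL/hr
Volume infused so far = 15.49077 mL/hr × 1.1 hr = 17.03985 mL
Volume remaining = 72 − 17.03985 = 54.96015 mL
New rate:
Dose = 65 mcg/kg/min × 138 kg = 8970 mcg/min
8970 mcg/min × 60 min/hr = 538200 mcg/hr
Rate = 538200 mcg/hr ÷ 7055.556 mcg/mL = 76.28031 mL/hr
Time remaining = 54.96015 mL ÷ 76.28031 mL/hr = 0.7205024 hr

0.7 hours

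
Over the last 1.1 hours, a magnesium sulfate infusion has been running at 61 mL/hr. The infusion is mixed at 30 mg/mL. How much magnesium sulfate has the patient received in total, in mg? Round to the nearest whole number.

Drug rate = 61 mL/hr × 30 mg/mL = 1830 mg/hr
Total = 1830 mg/hr × 1.1 hr = 2013 mg

2013 mg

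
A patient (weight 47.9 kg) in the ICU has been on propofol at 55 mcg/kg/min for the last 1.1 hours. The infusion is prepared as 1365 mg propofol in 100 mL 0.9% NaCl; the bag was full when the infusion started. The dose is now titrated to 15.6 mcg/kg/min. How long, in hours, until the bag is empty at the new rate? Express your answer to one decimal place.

Initial rate:
Dose = 55 mcg/kg/min × 47.9 kg = 2634.5 mcg/min
2634.5 mcg/min × 60 min/hr = 158070 mcg/hr
Concentration = 1365 mg ÷ 100 mL = 13.65 mg/mL = 13650 mcg/mL
Rate = 158070 mcg/hr ÷ 13650 mcg/mL = 11.58022 mL/hr
Volume infused so far = 11.58022 mL/hr × 1.1 hr = 12.73824 mL
Volume remaining = 100 − 12.73824 = 87.26176 mL
New rate:
Dose = 15.6 mcg/kg/min × 47.9 kg = 747.24 mcg/min
747.24 mcg/min × 60 min/hr = 44834.4 mcg/hr
Rate = 44834.4 mcg/hr ÷ 13650 mcg/mL = 3.284571 mL/hr
Time remaining = 87.26176 mL ÷ 3.284571 mL/hr = 26.56717 hr

26.6 hours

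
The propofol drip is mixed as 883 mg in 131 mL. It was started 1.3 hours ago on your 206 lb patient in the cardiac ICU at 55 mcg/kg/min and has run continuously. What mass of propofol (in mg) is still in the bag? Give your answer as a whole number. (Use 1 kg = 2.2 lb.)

Weight = 206 lb ÷ 2.2 lb/kg = 93.63636 kg
Dose = 55 mcg/kg/min × 93.63636 kg = 5150 mcg/min
5150 mcg/min × 60 min/hr = 309000 mcg/hr
Concentration = 883 mg ÷ 131 mL = 6.740458 mg/mL = 6740.458 mcg/mL
Rate = 309000 mcg/hr ÷ 6740.458 mcg/mL = 45.84258 mL/hr
Volume infused = 45.84258 mL/hr × 1.3 hr = 59.59536 mL
Volume remaining = 131 − 59.59536 = 71.40464 mL
Drug remaining = 71.40464 mL × 6740.458 mcg/mL = 481300 mcg = 481.3 mg

481 mg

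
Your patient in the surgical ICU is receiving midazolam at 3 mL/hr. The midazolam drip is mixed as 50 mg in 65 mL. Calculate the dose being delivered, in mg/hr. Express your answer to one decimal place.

2.3 mg/hr

Concentration = 50 mg ÷ 65 mL = 0.7692308 mg/mL
Drug rate = 3 mL/hr × 0.7692308 mg/mL = 2.307692 mg/hr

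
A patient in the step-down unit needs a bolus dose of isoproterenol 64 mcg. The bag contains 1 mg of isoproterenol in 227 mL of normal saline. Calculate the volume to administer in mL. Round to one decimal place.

14.5 mL

Concentration = 1 mg ÷ 227 mL = 0.004405286 mg/mL = 4.405286 mcg/mL
Volume = 64 mcg ÷ 4.405286 mcg/mL = 14.528 mL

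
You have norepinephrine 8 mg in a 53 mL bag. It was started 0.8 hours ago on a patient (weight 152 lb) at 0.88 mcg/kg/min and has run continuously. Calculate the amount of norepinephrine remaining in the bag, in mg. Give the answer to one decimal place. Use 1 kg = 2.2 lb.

Weight = 152 lb ÷ 2.2 lb/kg = 69.09091 kg
Dose = 0.88 mcg/kg/min × 69.09091 kg = 60.8 mcg/min
60.8 mcg/min × 60 min/hr = 3648 mcg/hr
Concentration = 8 mg ÷ 53 mL = 0.1509434 mg/mL = 150.9434 mcg/mL
Rate = 3648 mcg/hr ÷ 150.9434 mcg/mL = 24.168 mL/hr
Volume infused = 24.168 mL/hr × 0.8 hr = 19.3344 mL
Volume remaining = 53 − 19.3344 = 33.6656 mL
Drug remaining = 33.6656 mL × 150.9434 mcg/mL = 5081.6 mcg = 5.0816 mg

5.1 mg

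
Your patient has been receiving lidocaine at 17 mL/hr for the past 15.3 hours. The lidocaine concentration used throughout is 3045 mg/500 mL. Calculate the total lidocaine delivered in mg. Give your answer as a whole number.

Concentration = 3045 mg ÷ 500 mL = 6.09 mg/mL
Drug rate = 17 mL/hr × 6.09 mg/mL = 103.53 mg/hr
Total = 103.53 mg/hr × 15.3 hr = 1584.009 mg

1584 mg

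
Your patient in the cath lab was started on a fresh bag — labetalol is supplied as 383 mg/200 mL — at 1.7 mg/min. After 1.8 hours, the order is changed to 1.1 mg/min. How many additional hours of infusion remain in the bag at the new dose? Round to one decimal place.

Initial rate:
1.7 mg/min × 60 min/hr = 102 mg/hr
Concentration = 383 mg ÷ 200 mL = 1.915 mg/mL
Rate = 102 mg/hr ÷ 1.915 mg/mL = 53.26371 mL/hr
Volume infused so far = 53.26371 mL/hr × 1.8 hr = 95.87467 mL
Volume remaining = 200 − 95.87467 = 104.1253 mL
New rate:
1.1 mg/min × 60 min/hr = 66 mg/hr
Rate = 66 mg/hr ÷ 1.915 mg/mL = 34.46475 mL/hr
Time remaining = 104.1253 mL ÷ 34.46475 mL/hr = 3.021212 hr

3.0 hours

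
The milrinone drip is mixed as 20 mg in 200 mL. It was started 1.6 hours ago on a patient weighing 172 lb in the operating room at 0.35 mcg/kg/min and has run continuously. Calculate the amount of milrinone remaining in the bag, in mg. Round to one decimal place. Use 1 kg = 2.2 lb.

17.4 mg

Weight = 172 lb ÷ 2.2 lb/kg = 78.18182 kg
Dose = 0.35 mcg/kg/min × 78.18182 kg = 27.36364 mcg/min
27.36364 mcg/min × 60 min/hr = 1641.818 mcg/hr
Concentration = 20 mg ÷ 200 mL = 0.1 mg/mL = 100 mcg/mL
Rate = 1641.818 mcg/hr ÷ 100 mcg/mL = 16.41818 mL/hr
Volume infused = 16.41818 mL/hr × 1.6 hr = 26.26909 mL
Volume remaining = 200 − 26.26909 = 173.7309 mL
Drug remaining = 173.7309 mL × 100 mcg/mL = 17373.09 mcg = 17.37309 mg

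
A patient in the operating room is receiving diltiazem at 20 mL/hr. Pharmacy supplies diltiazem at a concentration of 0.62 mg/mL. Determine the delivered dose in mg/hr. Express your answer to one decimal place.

Drug rate = 20 mL/hr × 0.62 mg/mL = 12.4 mg/hr

12.4 mg/hr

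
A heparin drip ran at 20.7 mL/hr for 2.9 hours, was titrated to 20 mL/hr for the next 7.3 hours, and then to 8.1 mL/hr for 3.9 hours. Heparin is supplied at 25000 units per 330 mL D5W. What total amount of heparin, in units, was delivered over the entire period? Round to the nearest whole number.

Concentration = 25000 units ÷ 330 mL = 75.75758 units/mL
Stage 1: 20.7 mL/hr × 2.9 hr = 60.03 mL → 60.03 mL × 75.75758 units/mL = 4547.727 units
Stage 2: 20 mL/hr × 7.3 hr = 146 mL → 146 mL × 75.75758 units/mL = 11060.61 units
Stage 3: 8.1 mL/hr × 3.9 hr = 31.59 mL → 31.59 mL × 75.75758 units/mL = 2393.182 units
Total = 4547.727 + 11060.61 + 2393.182 = 18001.52 units

18002 units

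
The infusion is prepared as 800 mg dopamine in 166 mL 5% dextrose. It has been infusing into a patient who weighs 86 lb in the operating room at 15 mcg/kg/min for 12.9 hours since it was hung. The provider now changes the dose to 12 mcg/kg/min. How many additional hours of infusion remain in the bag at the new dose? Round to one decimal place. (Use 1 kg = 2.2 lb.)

Initial rate:
Weight = 86 lb ÷ 2.2 lb/kg = 39.09091 kg
Dose = 15 mcg/kg/min × 39.09091 kg = 586.3636 mcg/min
586.3636 mcg/min × 60 min/hr = 35181.82 mcg/hr
Concentration = 800 mg ÷ 166 mL = 4.819277 mg/mL = 4819.277 mcg/mL
Rate = 35181.82 mcg/hr ÷ 4819.277 mcg/mL = 7.300227 mL/hr
Volume infused so far = 7.300227 mL/hr × 12.9 hr = 94.17293 mL
Volume remaining = 166 − 94.17293 = 71.82707 mL
New rate:
Dose = 12 mcg/kg/min × 39.09091 kg = 469.0909 mcg/min
469.0909 mcg/min × 60 min/hr = 28145.45 mcg/hr
Rate = 28145.45 mcg/hr ÷ 4819.277 mcg/mL = 5.840182 mL/hr
Time remaining = 71.82707 mL ÷ 5.840182 mL/hr = 12.29877 hr

12.3 hours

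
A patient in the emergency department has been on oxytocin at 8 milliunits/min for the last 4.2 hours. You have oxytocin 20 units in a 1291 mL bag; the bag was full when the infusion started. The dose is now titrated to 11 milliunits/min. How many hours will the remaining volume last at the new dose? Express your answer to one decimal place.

27.2 hours

Initial rate:
8 milliunits/min × 60 min/hr = 480 milliunits/hr
Concentration = 20 units ÷ 1291 mL = 0.01549187 units/mL = 15.49187 milliunits/mL
Rate = 480 milliunits/hr ÷ 15.49187 milliunits/mL = 30.984 mL/hr
Volume infused so far = 30.984 mL/hr × 4.2 hr = 130.1328 mL
Volume remaining = 1291 − 130.1328 = 1160.867 mL
New rate:
11 milliunits/min × 60 min/hr = 660 milliunits/hr
Rate = 660 milliunits/hr ÷ 15.49187 milliunits/mL = 42.603 mL/hr
Time remaining = 1160.867 mL ÷ 42.603 mL/hr = 27.24848 hr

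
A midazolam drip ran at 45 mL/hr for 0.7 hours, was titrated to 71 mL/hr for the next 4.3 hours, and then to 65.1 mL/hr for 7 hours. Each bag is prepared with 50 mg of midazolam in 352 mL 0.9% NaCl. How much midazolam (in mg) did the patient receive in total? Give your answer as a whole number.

113 mg

Concentration = 50 mg ÷ 352 mL = 0.1420455 mg/mL
Stage 1: 45 mL/hr × 0.7 hr = 31.5 mL → 31.5 mL × 0.1420455 mg/mL = 4.474432 mg
Stage 2: 71 mL/hr × 4.3 hr = 305.3 mL → 305.3 mL × 0.1420455 mg/mL = 43.36648 mg
Stage 3: 65.1 mL/hr × 7 hr = 455.7 mL → 455.7 mL × 0.1420455 mg/mL = 64.73011 mg
Total = 4.474432 + 43.36648 + 64.73011 = 112.571 mg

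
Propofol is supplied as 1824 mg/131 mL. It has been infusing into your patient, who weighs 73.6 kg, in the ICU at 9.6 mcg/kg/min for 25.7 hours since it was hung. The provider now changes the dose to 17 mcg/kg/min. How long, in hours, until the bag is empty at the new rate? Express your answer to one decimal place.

Initial rate:
Dose = 9.6 mcg/kg/min × 73.6 kg = 706.56 mcg/min
706.56 mcg/min × 60 min/hr = 42393.6 mcg/hr
Concentration = 1824 mg ÷ 131 mL = 13.92366 mg/mL = 13923.66 mcg/mL
Rate = 42393.6 mcg/hr ÷ 13923.66 mcg/mL = 3.044716 mL/hr
Volume infused so far = 3.044716 mL/hr × 25.7 hr = 78.2492 mL
Volume remaining = 131 − 78.2492 = 52.7508 mL
New rate:
Dose = 17 mcg/kg/min × 73.6 kg = 1251.2 mcg/min
1251.2 mcg/min × 60 min/hr = 75072 mcg/hr
Rate = 75072 mcg/hr ÷ 13923.66 mcg/mL = 5.391684 mL/hr
Time remaining = 52.7508 mL ÷ 5.391684 mL/hr = 9.783734 hr

9.8 hours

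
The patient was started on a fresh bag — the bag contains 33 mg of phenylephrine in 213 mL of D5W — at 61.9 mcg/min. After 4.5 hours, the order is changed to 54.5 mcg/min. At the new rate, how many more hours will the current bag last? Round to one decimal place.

Initial rate:
61.9 mcg/min × 60 min/hr = 3714 mcg/hr
Concentration = 33 mg ÷ 213 mL = 0.1549296 mg/mL = 154.9296 mcg/mL
Rate = 3714 mcg/hr ÷ 154.9296 mcg/mL = 23.97218 mL/hr
Volume infused so far = 23.97218 mL/hr × 4.5 hr = 107.8748 mL
Volume remaining = 213 − 107.8748 = 105.1252 mL
New rate:
54.5 mcg/min × 60 min/hr = 3270 mcg/hr
Rate = 3270 mcg/hr ÷ 154.9296 mcg/mL = 21.10636 mL/hr
Time remaining = 105.1252 mL ÷ 21.10636 mL/hr = 4.980734 hr

5.0 hours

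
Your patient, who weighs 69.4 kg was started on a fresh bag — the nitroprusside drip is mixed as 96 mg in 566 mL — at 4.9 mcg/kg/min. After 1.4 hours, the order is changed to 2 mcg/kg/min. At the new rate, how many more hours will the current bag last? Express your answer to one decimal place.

Initial rate:
Dose = 4.9 mcg/kg/min × 69.4 kg = 340.06 mcg/min
340.06 mcg/min × 60 min/hr = 20403.6 mcg/hr
Concentration = 96 mg ÷ 566 mL = 0.1696113 mg/mL = 169.6113 mcg/mL
Rate = 20403.6 mcg/hr ÷ 169.6113 mcg/mL = 120.2962 mL/hr
Volume infused so far = 120.2962 mL/hr × 1.4 hr = 168.4147 mL
Volume remaining = 566 − 168.4147 = 397.5853 mL
New rate:
Dose = 2 mcg/kg/min × 69.4 kg = 138.8 mcg/min
138.8 mcg/min × 60 min/hr = 8328 mcg/hr
Rate = 8328 mcg/hr ÷ 169.6113 mcg/mL = 49.1005 mL/hr
Time remaining = 397.5853 mL ÷ 49.1005 mL/hr = 8.097378 hr

8.1 hours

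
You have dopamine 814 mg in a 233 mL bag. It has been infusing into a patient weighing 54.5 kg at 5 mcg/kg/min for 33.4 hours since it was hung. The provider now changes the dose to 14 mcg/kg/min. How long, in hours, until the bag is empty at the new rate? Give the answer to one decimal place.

Initial rate:
Dose = 5 mcg/kg/min × 54.5 kg = 272.5 mcg/min
272.5 mcg/min × 60 min/hr = 16350 mcg/hr
Concentration = 814 mg ÷ 233 mL = 3.493562 mg/mL = 3493.562 mcg/mL
Rate = 16350 mcg/hr ÷ 3493.562 mcg/mL = 4.680037 mL/hr
Volume infused so far = 4.680037 mL/hr × 33.4 hr = 156.3132 mL
Volume remaining = 233 − 156.3132 = 76.68677 mL
New rate:
Dose = 14 mcg/kg/min × 54.5 kg = 763 mcg/min
763 mcg/min × 60 min/hr = 45780 mcg/hr
Rate = 45780 mcg/hr ÷ 3493.562 mcg/mL = 13.1041 mL/hr
Time remaining = 76.68677 mL ÷ 13.1041 mL/hr = 5.852119 hr

5.9 hours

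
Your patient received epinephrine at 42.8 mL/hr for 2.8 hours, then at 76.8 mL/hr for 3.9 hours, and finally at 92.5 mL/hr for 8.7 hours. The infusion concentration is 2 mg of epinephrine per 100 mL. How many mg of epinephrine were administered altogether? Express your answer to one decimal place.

24.5 mg

Concentration = 2 mg ÷ 100 mL = 0.02 mg/mL
Stage 1: 42.8 mL/hr × 2.8 hr = 119.84 mL → 119.84 mL × 0.02 mg/mL = 2.3968 mg
Stage 2: 76.8 mL/hr × 3.9 hr = 299.52 mL → 299.52 mL × 0.02 mg/mL = 5.9904 mg
Stage 3: 92.5 mL/hr × 8.7 hr = 804.75 mL → 804.75 mL × 0.02 mg/mL = 16.095 mg
Total = 2.3968 + 5.9904 + 16.095 = 24.4822 mg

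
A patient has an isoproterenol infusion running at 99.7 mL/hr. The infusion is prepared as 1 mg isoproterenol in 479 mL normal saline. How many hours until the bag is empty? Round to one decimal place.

Duration = 479 mL ÷ 99.7 mL/hr = 4.804413 hr

4.8 hours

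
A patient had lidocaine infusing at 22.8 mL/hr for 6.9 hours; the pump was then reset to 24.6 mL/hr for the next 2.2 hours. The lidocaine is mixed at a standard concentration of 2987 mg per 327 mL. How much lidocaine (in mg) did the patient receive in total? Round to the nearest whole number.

Concentration = 2987 mg ÷ 327 mL = 9.134557 mg/mL
Stage 1: 22.8 mL/hr × 6.9 hr = 157.32 mL → 157.32 mL × 9.134557 mg/mL = 1437.048 mg
Stage 2: 24.6 mL/hr × 2.2 hr = 54.12 mL → 54.12 mL × 9.134557 mg/mL = 494.3622 mg
Total = 1437.048 + 494.3622 = 1931.411 mg

1931 mg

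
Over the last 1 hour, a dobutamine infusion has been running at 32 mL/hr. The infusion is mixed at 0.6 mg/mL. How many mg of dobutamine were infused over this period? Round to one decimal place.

19.2 mg

Concentration = 0.6 mg/mL = 600 mcg/mL
Drug rate = 32 mL/hr × 600 mcg/mL = 19200 mcg/hr
Total = 19200 mcg/hr × 1 hr = 19200 mcg = 19.2 mg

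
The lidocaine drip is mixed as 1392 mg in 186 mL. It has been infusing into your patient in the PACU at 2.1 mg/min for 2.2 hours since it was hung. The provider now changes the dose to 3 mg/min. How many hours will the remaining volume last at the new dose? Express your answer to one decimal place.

Initial rate:
2.1 mg/min × 60 min/hr = 126 mg/hr
Concentration = 1392 mg ÷ 186 mL = 7.483871 mg/mL
Rate = 126 mg/hr ÷ 7.483871 mg/mL = 16.83621 mL/hr
Volume infused so far = 16.83621 mL/hr × 2.2 hr = 37.03966 mL
Volume remaining = 186 − 37.03966 = 148.9603 mL
New rate:
3 mg/min × 60 min/hr = 180 mg/hr
Rate = 180 mg/hr ÷ 7.483871 mg/mL = 24.05172 mL/hr
Time remaining = 148.9603 mL ÷ 24.05172 mL/hr = 6.193333 hr

6.2 hours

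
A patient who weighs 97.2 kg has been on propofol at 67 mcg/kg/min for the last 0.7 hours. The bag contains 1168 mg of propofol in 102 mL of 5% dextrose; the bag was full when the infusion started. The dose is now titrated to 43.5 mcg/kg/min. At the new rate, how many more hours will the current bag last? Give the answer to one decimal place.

3.5 hours

Initial rate:
Dose = 67 mcg/kg/min × 97.2 kg = 6512.4 mcg/min
6512.4 mcg/min × 60 min/hr = 390744 mcg/hr
Concentration = 1168 mg ÷ 102 mL = 11.45098 mg/mL = 11450.98 mcg/mL
Rate = 390744 mcg/hr ÷ 11450.98 mcg/mL = 34.12319 mL/hr
Volume infused so far = 34.12319 mL/hr × 0.7 hr = 23.88623 mL
Volume remaining = 102 − 23.88623 = 78.11377 mL
New rate:
Dose = 43.5 mcg/kg/min × 97.2 kg = 4228.2 mcg/min
4228.2 mcg/min × 60 min/hr = 253692 mcg/hr
Rate = 253692 mcg/hr ÷ 11450.98 mcg/mL = 22.15461 mL/hr
Time remaining = 78.11377 mL ÷ 22.15461 mL/hr = 3.525847 hr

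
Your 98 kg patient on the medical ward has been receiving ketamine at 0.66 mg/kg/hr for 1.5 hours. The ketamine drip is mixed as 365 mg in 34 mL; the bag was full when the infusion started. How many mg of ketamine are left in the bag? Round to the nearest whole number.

268 mg

Dose = 0.66 mg/kg/hr × 98 kg = 64.68 mg/hr
Concentration = 365 mg ÷ 34 mL = 10.73529 mg/mL
Rate = 64.68 mg/hr ÷ 10.73529 mg/mL = 6.024986 mL/hr
Volume infused = 6.024986 mL/hr × 1.5 hr = 9.037479 mL
Volume remaining = 34 − 9.037479 = 24.96252 mL
Drug remaining = 24.96252 mL × 10.73529 mg/mL = 267.98 mg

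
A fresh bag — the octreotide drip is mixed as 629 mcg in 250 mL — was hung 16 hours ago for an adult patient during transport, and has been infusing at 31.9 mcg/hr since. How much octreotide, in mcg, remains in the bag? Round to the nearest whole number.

119 mcg

Concentration = 629 mcg ÷ 250 mL = 2.516 mcg/mL
Rate = 31.9 mcg/hr ÷ 2.516 mcg/mL = 12.67886 mL/hr
Volume infused = 12.67886 mL/hr × 16 hr = 202.8617 mL
Volume remaining = 250 − 202.8617 = 47.13831 mL
Drug remaining = 47.13831 mL × 2.516 mcg/mL = 118.6 mcg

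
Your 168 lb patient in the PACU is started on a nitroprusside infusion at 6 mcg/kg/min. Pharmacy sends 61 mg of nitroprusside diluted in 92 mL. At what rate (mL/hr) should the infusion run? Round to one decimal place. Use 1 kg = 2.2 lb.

41.5 mL/hr

Weight = 168 lb ÷ 2.2 lb/kg = 76.36364 kg
Dose = 6 mcg/kg/min × 76.36364 kg = 458.1818 mcg/min
458.1818 mcg/min × 60 min/hr = 27490.91 mcg/hr
Concentration = 61 mg ÷ 92 mL = 0.6630435 mg/mL = 663.0435 mcg/mL
Rate = 27490.91 mcg/hr ÷ 663.0435 mcg/mL = 41.4617 mL/hr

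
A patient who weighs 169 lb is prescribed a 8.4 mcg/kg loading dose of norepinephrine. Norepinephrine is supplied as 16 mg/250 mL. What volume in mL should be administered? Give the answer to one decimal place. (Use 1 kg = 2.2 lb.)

10.1 mL

Weight = 169 lb ÷ 2.2 lb/kg = 76.81818 kg
Dose = 8.4 mcg/kg × 76.81818 kg = 645.2727 mcg
Concentration = 16 mg ÷ 250 mL = 0.064 mg/mL = 64 mcg/mL
Volume = 645.2727 mcg ÷ 64 mcg/mL = 10.08239 mL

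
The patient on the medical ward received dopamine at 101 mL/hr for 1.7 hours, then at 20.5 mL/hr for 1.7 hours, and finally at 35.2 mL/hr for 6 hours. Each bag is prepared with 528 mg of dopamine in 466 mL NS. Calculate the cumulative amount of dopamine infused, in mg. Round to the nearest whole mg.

473 mg

Concentration = 528 mg ÷ 466 mL = 1.133047 mg/mL
Stage 1: 101 mL/hr × 1.7 hr = 171.7 mL → 171.7 mL × 1.133047 mg/mL = 194.5442 mg
Stage 2: 20.5 mL/hr × 1.7 hr = 34.85 mL → 34.85 mL × 1.133047 mg/mL = 39.4867 mg
Stage 3: 35.2 mL/hr × 6 hr = 211.2 mL → 211.2 mL × 1.133047 mg/mL = 239.2996 mg
Total = 194.5442 + 39.4867 + 239.2996 = 473.3305 mg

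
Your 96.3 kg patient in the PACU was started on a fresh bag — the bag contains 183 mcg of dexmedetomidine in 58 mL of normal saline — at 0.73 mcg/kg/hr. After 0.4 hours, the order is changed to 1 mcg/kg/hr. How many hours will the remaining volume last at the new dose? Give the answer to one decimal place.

1.6 hours

Initial rate:
Dose = 0.73 mcg/kg/hr × 96.3 kg = 70.299 mcg/hr
Concentration = 183 mcg ÷ 58 mL = 3.155172 mcg/mL
Rate = 70.299 mcg/hr ÷ 3.155172 mcg/mL = 22.28056 mL/hr
Volume infused so far = 22.28056 mL/hr × 0.4 hr = 8.912223 mL
Volume remaining = 58 − 8.912223 = 49.08778 mL
New rate:
Dose = 1 mcg/kg/hr × 96.3 kg = 96.3 mcg/hr
Rate = 96.3 mcg/hr ÷ 3.155172 mcg/mL = 30.52131 mL/hr
Time remaining = 49.08778 mL ÷ 30.52131 mL/hr = 1.608312 hr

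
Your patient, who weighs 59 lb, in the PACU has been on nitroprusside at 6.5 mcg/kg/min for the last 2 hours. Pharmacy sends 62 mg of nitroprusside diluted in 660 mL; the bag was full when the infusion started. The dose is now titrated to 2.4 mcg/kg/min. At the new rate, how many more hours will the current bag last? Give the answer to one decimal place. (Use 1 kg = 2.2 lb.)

Initial rate:
Weight = 59 lb ÷ 2.2 lb/kg = 26.81818 kg
Dose = 6.5 mcg/kg/min × 26.81818 kg = 174.3182 mcg/min
174.3182 mcg/min × 60 min/hr = 10459.09 mcg/hr
Concentration = 62 mg ÷ 660 mL = 0.09393939 mg/mL = 93.93939 mcg/mL
Rate = 10459.09 mcg/hr ÷ 93.93939 mcg/mL = 111.3387 mL/hr
Volume infused so far = 111.3387 mL/hr × 2 hr = 222.6774 mL
Volume remaining = 660 − 222.6774 = 437.3226 mL
New rate:
Dose = 2.4 mcg/kg/min × 26.81818 kg = 64.36364 mcg/min
64.36364 mcg/min × 60 min/hr = 3861.818 mcg/hr
Rate = 3861.818 mcg/hr ÷ 93.93939 mcg/mL = 41.10968 mL/hr
Time remaining = 437.3226 mL ÷ 41.10968 mL/hr = 10.63795 hr

10.6 hours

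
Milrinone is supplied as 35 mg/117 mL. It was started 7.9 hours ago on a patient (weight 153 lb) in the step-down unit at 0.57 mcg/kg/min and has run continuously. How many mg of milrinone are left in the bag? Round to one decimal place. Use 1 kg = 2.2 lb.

Weight = 153 lb ÷ 2.2 lb/kg = 69.54545 kg
Dose = 0.57 mcg/kg/min × 69.54545 kg = 39.64091 mcg/min
39.64091 mcg/min × 60 min/hr = 2378.455 mcg/hr
Concentration = 35 mg ÷ 117 mL = 0.2991453 mg/mL = 299.1453 mcg/mL
Rate = 2378.455 mcg/hr ÷ 299.1453 mcg/mL = 7.950834 mL/hr
Volume infused = 7.950834 mL/hr × 7.9 hr = 62.81159 mL
Volume remaining = 117 − 62.81159 = 54.18841 mL
Drug remaining = 54.18841 mL × 299.1453 mcg/mL = 16210.21 mcg = 16.21021 mg

16.2 mg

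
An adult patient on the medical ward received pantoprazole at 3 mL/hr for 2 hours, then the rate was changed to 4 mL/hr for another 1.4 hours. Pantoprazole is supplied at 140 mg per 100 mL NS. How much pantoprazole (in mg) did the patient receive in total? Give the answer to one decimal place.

Concentration = 140 mg ÷ 100 mL = 1.4 mg/mL
Stage 1: 3 mL/hr × 2 hr = 6 mL → 6 mL × 1.4 mg/mL = 8.4 mg
Stage 2: 4 mL/hr × 1.4 hr = 5.6 mL → 5.6 mL × 1.4 mg/mL = 7.84 mg
Total = 8.4 + 7.84 = 16.24 mg

16.2 mg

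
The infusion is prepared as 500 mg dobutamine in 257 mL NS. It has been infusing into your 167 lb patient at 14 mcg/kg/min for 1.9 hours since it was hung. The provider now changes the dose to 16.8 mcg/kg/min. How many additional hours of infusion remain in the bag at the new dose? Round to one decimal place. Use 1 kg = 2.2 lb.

5.0 hours

Initial rate:
Weight = 167 lb ÷ 2.2 lb/kg = 75.90909 kg
Dose = 14 mcg/kg/min × 75.90909 kg = 1062.727 mcg/min
1062.727 mcg/min × 60 min/hr = 63763.64 mcg/hr
Concentration = 500 mg ÷ 257 mL = 1.945525 mg/mL = 1945.525 mcg/mL
Rate = 63763.64 mcg/hr ÷ 1945.525 mcg/mL = 32.77451 mL/hr
Volume infused so far = 32.77451 mL/hr × 1.9 hr = 62.27157 mL
Volume remaining = 257 − 62.27157 = 194.7284 mL
New rate:
Dose = 16.8 mcg/kg/min × 75.90909 kg = 1275.273 mcg/min
1275.273 mcg/min × 60 min/hr = 76516.36 mcg/hr
Rate = 76516.36 mcg/hr ÷ 1945.525 mcg/mL = 39.32941 mL/hr
Time remaining = 194.7284 mL ÷ 39.32941 mL/hr = 4.951217 hr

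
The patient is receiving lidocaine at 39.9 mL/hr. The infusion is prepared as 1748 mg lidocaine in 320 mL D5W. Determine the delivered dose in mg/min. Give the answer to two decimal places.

Concentration = 1748 mg ÷ 320 mL = 5.4625 mg/mL
Drug rate = 39.9 mL/hr × 5.4625 mg/mL = 217.9538 mg/hr
217.9538 mg/hr ÷ 60 min/hr = 3.632563 mg/min

3.63 mg/min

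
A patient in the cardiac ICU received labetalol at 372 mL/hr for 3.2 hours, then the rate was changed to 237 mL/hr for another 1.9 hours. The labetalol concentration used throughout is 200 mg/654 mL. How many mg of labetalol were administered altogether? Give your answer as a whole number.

Concentration = 200 mg ÷ 654 mL = 0.3058104 mg/mL
Stage 1: 372 mL/hr × 3.2 hr = 1190.4 mL → 1190.4 mL × 0.3058104 mg/mL = 364.0367 mg
Stage 2: 237 mL/hr × 1.9 hr = 450.3 mL → 450.3 mL × 0.3058104 mg/mL = 137.7064 mg
Total = 364.0367 + 137.7064 = 501.7431 mg

502 mg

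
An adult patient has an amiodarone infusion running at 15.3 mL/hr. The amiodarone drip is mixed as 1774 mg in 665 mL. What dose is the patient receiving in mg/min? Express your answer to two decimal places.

Concentration = 1774 mg ÷ 665 mL = 2.667669 mg/mL
Drug rate = 15.3 mL/hr × 2.667669 mg/mL = 40.81534 mg/hr
40.81534 mg/hr ÷ 60 min/hr = 0.6802556 mg/min

0.68 mg/min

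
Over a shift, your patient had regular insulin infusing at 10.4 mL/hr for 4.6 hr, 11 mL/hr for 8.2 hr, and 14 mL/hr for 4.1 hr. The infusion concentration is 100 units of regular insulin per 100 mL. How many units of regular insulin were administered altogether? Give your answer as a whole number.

195 units

Concentration = 100 units ÷ 100 mL = 1 units/mL
Stage 1: 10.4 mL/hr × 4.6 hr = 47.84 mL → 47.84 mL × 1 units/mL = 47.84 units
Stage 2: 11 mL/hr × 8.2 hr = 90.2 mL → 90.2 mL × 1 units/mL = 90.2 units
Stage 3: 14 mL/hr × 4.1 hr = 57.4 mL → 57.4 mL × 1 units/mL = 57.4 units
Total = 47.84 + 90.2 + 57.4 = 195.44 units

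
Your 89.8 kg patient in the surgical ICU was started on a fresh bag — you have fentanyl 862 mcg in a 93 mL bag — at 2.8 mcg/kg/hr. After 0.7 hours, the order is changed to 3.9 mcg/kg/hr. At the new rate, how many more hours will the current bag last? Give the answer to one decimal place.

Initial rate:
Dose = 2.8 mcg/kg/hr × 89.8 kg = 251.44 mcg/hr
Concentration = 862 mcg ÷ 93 mL = 9.268817 mcg/mL
Rate = 251.44 mcg/hr ÷ 9.268817 mcg/mL = 27.12752 mL/hr
Volume infused so far = 27.12752 mL/hr × 0.7 hr = 18.98926 mL
Volume remaining = 93 − 18.98926 = 74.01074 mL
New rate:
Dose = 3.9 mcg/kg/hr × 89.8 kg = 350.22 mcg/hr
Rate = 350.22 mcg/hr ÷ 9.268817 mcg/mL = 37.78476 mL/hr
Time remaining = 74.01074 mL ÷ 37.78476 mL/hr = 1.958746 hr

2.0 hours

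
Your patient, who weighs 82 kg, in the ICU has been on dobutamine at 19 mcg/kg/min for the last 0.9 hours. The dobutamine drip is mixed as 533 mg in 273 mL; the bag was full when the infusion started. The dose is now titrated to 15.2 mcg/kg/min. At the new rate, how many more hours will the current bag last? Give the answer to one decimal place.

Initial rate:
Dose = 19 mcg/kg/min × 82 kg = 1558 mcg/min
1558 mcg/min × 60 min/hr = 93480 mcg/hr
Concentration = 533 mg ÷ 273 mL = 1.952381 mg/mL = 1952.381 mcg/mL
Rate = 93480 mcg/hr ÷ 1952.381 mcg/mL = 47.88 mL/hr
Volume infused so far = 47.88 mL/hr × 0.9 hr = 43.092 mL
Volume remaining = 273 − 43.092 = 229.908 mL
New rate:
Dose = 15.2 mcg/kg/min × 82 kg = 1246.4 mcg/min
1246.4 mcg/min × 60 min/hr = 74784 mcg/hr
Rate = 74784 mcg/hr ÷ 1952.381 mcg/mL = 38.304 mL/hr
Time remaining = 229.908 mL ÷ 38.304 mL/hr = 6.002193 hr

6.0 hours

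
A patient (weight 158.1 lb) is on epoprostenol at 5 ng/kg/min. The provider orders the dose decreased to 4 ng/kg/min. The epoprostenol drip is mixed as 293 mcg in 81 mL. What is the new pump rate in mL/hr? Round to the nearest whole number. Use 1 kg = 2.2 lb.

5 mL/hr

Weight = 158.1 lb ÷ 2.2 lb/kg = 71.86364 kg
Dose = 4 ng/kg/min × 71.86364 kg = 287.4545 ng/min
287.4545 ng/min × 60 min/hr = 17247.27 ng/hr
Concentration = 293 mcg ÷ 81 mL = 3.617284 mcg/mL = 3617.284 ng/mL
Rate = 17247.27 ng/hr ÷ 3617.284 ng/mL = 4.768017 mL/hr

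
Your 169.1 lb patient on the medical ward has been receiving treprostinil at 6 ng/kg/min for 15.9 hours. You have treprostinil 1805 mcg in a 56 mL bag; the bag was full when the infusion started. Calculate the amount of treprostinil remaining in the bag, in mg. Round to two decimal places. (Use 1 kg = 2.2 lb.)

1.37 mg

Weight = 169.1 lb ÷ 2.2 lb/kg = 76.86364 kg
Dose = 6 ng/kg/min × 76.86364 kg = 461.1818 ng/min
461.1818 ng/min × 60 min/hr = 27670.91 ng/hr
Concentration = 1805 mcg ÷ 56 mL = 32.23214 mcg/mL = 32232.14 ng/mL
Rate = 27670.91 ng/hr ÷ 32232.14 ng/mL = 0.858488 mL/hr
Volume infused = 0.858488 mL/hr × 15.9 hr = 13.64996 mL
Volume remaining = 56 − 13.64996 = 42.35004 mL
Drug remaining = 42.35004 mL × 32232.14 ng/mL = 1365033 ng = 1.365033 mg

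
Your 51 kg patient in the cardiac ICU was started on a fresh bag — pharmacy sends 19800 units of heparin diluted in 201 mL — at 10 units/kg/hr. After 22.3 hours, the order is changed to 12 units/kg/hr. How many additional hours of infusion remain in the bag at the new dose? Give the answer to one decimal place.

Initial rate:
Dose = 10 units/kg/hr × 51 kg = 510 units/hr
Concentration = 19800 units ÷ 201 mL = 98.50746 units/mL
Rate = 510 units/hr ÷ 98.50746 units/mL = 5.177273 mL/hr
Volume infused so far = 5.177273 mL/hr × 22.3 hr = 115.4532 mL
Volume remaining = 201 − 115.4532 = 85.54682 mL
New rate:
Dose = 12 units/kg/hr × 51 kg = 612 units/hr
Rate = 612 units/hr ÷ 98.50746 units/mL = 6.212727 mL/hr
Time remaining = 85.54682 mL ÷ 6.212727 mL/hr = 13.76961 hr

13.8 hours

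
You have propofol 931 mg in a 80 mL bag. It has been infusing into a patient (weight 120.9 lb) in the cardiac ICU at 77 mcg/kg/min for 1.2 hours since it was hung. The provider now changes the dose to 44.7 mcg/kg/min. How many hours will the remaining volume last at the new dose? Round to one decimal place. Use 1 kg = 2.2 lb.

4.2 hours

Initial rate:
Weight = 120.9 lb ÷ 2.2 lb/kg = 54.95455 kg
Dose = 77 mcg/kg/min × 54.95455 kg = 4231.5 mcg/min
4231.5 mcg/min × 60 min/hr = 253890 mcg/hr
Concentration = 931 mg ÷ 80 mL = 11.6375 mg/mL = 11637.5 mcg/mL
Rate = 253890 mcg/hr ÷ 11637.5 mcg/mL = 21.81654 mL/hr
Volume infused so far = 21.81654 mL/hr × 1.2 hr = 26.17985 mL
Volume remaining = 80 − 26.17985 = 53.82015 mL
New rate:
Dose = 44.7 mcg/kg/min × 54.95455 kg = 2456.468 mcg/min
2456.468 mcg/min × 60 min/hr = 147388.1 mcg/hr
Rate = 147388.1 mcg/hr ÷ 11637.5 mcg/mL = 12.66493 mL/hr
Time remaining = 53.82015 mL ÷ 12.66493 mL/hr = 4.249543 hr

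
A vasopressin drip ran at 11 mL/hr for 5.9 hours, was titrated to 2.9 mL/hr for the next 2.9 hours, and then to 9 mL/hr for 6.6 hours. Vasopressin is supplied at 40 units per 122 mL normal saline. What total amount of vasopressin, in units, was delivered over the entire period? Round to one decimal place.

Concentration = 40 units ÷ 122 mL = 0.3278689 units/mL
Stage 1: 11 mL/hr × 5.9 hr = 64.9 mL → 64.9 mL × 0.3278689 units/mL = 21.27869 units
Stage 2: 2.9 mL/hr × 2.9 hr = 8.41 mL → 8.41 mL × 0.3278689 units/mL = 2.757377 units
Stage 3: 9 mL/hr × 6.6 hr = 59.4 mL → 59.4 mL × 0.3278689 units/mL = 19.47541 units
Total = 21.27869 + 2.757377 + 19.47541 = 43.51148 units

43.5 units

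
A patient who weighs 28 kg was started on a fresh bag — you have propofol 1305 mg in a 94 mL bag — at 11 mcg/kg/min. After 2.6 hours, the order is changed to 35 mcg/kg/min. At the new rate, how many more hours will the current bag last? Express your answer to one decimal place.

Initial rate:
Dose = 11 mcg/kg/min × 28 kg = 308 mcg/min
308 mcg/min × 60 min/hr = 18480 mcg/hr
Concentration = 1305 mg ÷ 94 mL = 13.88298 mg/mL = 13882.98 mcg/mL
Rate = 18480 mcg/hr ÷ 13882.98 mcg/mL = 1.331126 mL/hr
Volume infused so far = 1.331126 mL/hr × 2.6 hr = 3.460929 mL
Volume remaining = 94 − 3.460929 = 90.53907 mL
New rate:
Dose = 35 mcg/kg/min × 28 kg = 980 mcg/min
980 mcg/min × 60 min/hr = 58800 mcg/hr
Rate = 58800 mcg/hr ÷ 13882.98 mcg/mL = 4.235402 mL/hr
Time remaining = 90.53907 mL ÷ 4.235402 mL/hr = 21.37673 hr

21.4 hours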